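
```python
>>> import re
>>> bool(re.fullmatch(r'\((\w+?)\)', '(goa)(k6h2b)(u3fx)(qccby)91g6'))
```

False

For `fullmatch`, every character of the input must be accounted for by the pattern.
Here the string isn't matched end-to-end, so the call returns None, and `bool(None)` is False.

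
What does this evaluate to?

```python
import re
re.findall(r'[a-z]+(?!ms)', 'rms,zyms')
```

Because the assertion is negative and zero-width, positions next to the forbidden text are skipped.
No capturing groups, so `findall` returns the 2 full match strings.

['rms', 'zyms']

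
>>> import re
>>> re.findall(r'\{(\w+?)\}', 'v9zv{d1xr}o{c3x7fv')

Scanning left to right: at [4:10] match '{d1xr}', group 1 = 'd1xr'.
With a single group, `findall` returns only what that group captured — 1 item.

['d1xr']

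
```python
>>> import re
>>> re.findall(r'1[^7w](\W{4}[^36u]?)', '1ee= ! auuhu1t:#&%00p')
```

[':#&%0']

Pattern: a literal '1', then any character except [7w]; then exactly 4 of a non-word character, then optionally any character except [36u] (captured).
Scanning left to right: at [12:19] match '1t:#&%0', group 1 = ':#&%0'.
Because there's exactly one group, `findall` drops the full match and keeps group 1 from the one hit.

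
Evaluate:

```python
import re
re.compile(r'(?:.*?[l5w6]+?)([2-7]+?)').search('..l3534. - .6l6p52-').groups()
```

('3',)

This matches zero or more of any character (lazy), then one or more of one of [l5w6] (lazy) (non-capturing group); then one or more of a character in [2-7] (lazy) (captured).
A non-greedy quantifier consumes as few characters as it can — just enough that the remainder of the pattern still matches from where it stops; whatever follows it matches normally.
`re.search` scans for the first position where the pattern succeeds.
The match spans [0:4] → '..l3'.
Captured: group 1 = '3'.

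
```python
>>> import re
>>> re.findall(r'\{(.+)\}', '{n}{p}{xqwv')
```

['n}{p']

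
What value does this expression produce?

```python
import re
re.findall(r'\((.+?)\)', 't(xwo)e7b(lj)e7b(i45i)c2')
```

['xwo', 'lj', 'i45i']

With the lazy modifier that quantifier settles for the fewest repetitions that let the rest of the pattern succeed (the atoms after it are unaffected and can still be greedy).
Scanning left to right: at [1:6] match '(xwo)', group 1 = 'xwo'; at [9:13] match '(lj)', group 1 = 'lj'; at [16:22] match '(i45i)', group 1 = 'i45i'.
`findall` collects group 1 from each match (3 total).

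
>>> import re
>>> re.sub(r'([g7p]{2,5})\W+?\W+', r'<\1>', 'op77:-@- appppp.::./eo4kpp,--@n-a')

This matches 2 to 5 of one of [g7p] (captured); then one or more of a non-word character (lazy); then one or more of a non-word character.
Matches: at [1:9] → 'p77:-@- '; at [10:20] → 'ppppp.::./'; at [24:30] → 'pp,--@'.
The replacement refers to a captured group, so each match is rewritten using its own captured text.

'o<p77>a<ppppp>eo4k<pp>n-a'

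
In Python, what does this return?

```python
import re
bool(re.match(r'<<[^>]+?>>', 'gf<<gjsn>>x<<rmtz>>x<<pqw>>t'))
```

False

`match` is anchored at position 0; if the pattern doesn't fit there, it returns None.
Here the string doesn't start with a match, so the call returns None, and `bool(None)` is False.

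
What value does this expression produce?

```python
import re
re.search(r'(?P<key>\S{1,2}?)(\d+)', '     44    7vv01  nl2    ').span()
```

(5, 7)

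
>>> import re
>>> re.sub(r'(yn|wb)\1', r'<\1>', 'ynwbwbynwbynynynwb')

A backreference is literal: `\1` must see the identical characters the first group matched.
Matches: at [2:6] → 'wbwb'; at [10:14] → 'ynyn'.
The replacement refers to a captured group, so each match is rewritten using its own captured text.

'yn<wb>ynwb<yn>ynwb'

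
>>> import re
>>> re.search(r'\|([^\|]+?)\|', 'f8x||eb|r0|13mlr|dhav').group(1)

'eb'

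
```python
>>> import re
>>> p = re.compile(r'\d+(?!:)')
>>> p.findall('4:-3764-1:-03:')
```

['3764', '0']

Because the assertion is negative and zero-width, positions next to the forbidden text are skipped.
Scanning left to right: at [3:7] → '3764'; at [11:12] → '0'.
`findall` yields the raw match text (2 of them) because the pattern has no groups.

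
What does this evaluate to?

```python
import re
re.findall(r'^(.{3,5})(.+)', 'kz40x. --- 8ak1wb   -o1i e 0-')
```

[('kz40x', '. --- 8ak1wb   -o1i e 0-')]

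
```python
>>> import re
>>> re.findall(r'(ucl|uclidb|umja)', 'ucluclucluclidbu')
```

Branches in `(...|...)` are attempted left-to-right; the first branch that allows the whole pattern to succeed is taken.
Matches: at [0:3] match 'ucl', group 1 = 'ucl'; at [3:6] match 'ucl', group 1 = 'ucl'; at [6:9] match 'ucl', group 1 = 'ucl'; at [9:12] match 'ucl', group 1 = 'ucl'.
`findall` collects group 1 from each match (4 total).

['ucl', 'ucl', 'ucl', 'ucl']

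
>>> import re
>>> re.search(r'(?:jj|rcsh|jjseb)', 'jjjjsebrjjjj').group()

'jj'

`re.search` tries every starting position until one works.
The match spans [0:2] → 'jj'.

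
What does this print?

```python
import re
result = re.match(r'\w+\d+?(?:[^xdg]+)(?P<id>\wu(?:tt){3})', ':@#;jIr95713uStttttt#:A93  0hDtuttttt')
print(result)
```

This matches one or more of a word character, then one or more of a digit (lazy); then one or more of any character except [xdg] (non-capturing group); then a word character, then the literal 'u', then the literal 'tt' repeated 3 times (captured as 'id').
With `match`, the pattern is implicitly anchored at the beginning.
Here position 0 doesn't satisfy it, so the call returns None.

None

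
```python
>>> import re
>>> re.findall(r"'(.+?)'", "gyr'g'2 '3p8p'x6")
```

Walking the string: at [3:6] match "'g'", group 1 = 'g'; at [8:14] match "'3p8p'", group 1 = '3p8p'.
One capturing group, so `findall` returns just the captured substring from each match — 2 in all.

['g', '3p8p']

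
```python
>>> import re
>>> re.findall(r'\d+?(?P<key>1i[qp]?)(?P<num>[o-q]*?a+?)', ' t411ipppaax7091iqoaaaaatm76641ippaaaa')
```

[('1ip', 'ppa'), ('1iq', 'oa'), ('1ip', 'pa')]

The pattern matches one or more of a digit (lazy); then the literal '1i', then optionally one of [qp] (captured as 'key'); then zero or more of a character in [o-q] (lazy), then one or more of a literal 'a' (lazy) (captured as 'num').
Because the quantifier is non-greedy, it stops expanding at the earliest point where the rest of the pattern can succeed.
Scanning left to right: at [2:10] match '411ipppa', groups = ('1ip', 'ppa'); at [12:20] match '7091iqoa', groups = ('1iq', 'oa'); at [26:35] match '76641ippa', groups = ('1ip', 'pa').
Multiple groups make `findall` return tuples — one 2-tuple for each match.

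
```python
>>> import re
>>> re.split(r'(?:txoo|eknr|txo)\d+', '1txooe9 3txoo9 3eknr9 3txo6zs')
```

Matches to split on: at [9:14] → 'txoo9'; at [16:21] → 'eknr9'; at [23:27] → 'txo6'.
`split` removes every match and returns the 4 fragments in between.

['1txooe9 3', ' 3', ' 3', 'zs']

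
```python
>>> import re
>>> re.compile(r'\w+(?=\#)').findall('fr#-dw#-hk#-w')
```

['fr', 'dw', 'hk']

Because the assertion is zero-width, the text it checks is not consumed and won't appear in the result.
Matches: at [0:2] → 'fr'; at [4:6] → 'dw'; at [8:10] → 'hk'.
Since nothing is captured, `findall` lists the 3 matched substrings directly.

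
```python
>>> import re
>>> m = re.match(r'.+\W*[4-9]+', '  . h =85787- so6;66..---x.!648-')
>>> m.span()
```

`re.match` won't scan ahead — the pattern has to work from the very first character.
The match spans [0:31] → '  . h =85787- so6;66..---x.!648'.

(0, 31)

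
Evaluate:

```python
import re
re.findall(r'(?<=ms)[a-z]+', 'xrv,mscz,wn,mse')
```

The `(?=…)`/`(?<=…)` assertion just peeks at neighbouring text; it doesn't advance the match position.
Walking the string: at [6:8] → 'cz'; at [14:15] → 'e'.
No capturing groups, so `findall` returns the 2 full match strings.

['cz', 'e']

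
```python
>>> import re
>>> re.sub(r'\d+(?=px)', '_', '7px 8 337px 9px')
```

The positive lookaround only admits positions where the adjacent text matches; those characters stay outside the span.
Matches: at [0:1] → '7'; at [6:9] → '337'; at [12:13] → '9'.
Each match is replaced by '_'.

'_px 8 _px _px'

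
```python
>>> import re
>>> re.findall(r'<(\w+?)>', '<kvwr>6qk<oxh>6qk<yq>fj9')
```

Walking the string: at [0:6] match '<kvwr>', group 1 = 'kvwr'; at [9:14] match '<oxh>', group 1 = 'oxh'; at [17:21] match '<yq>', group 1 = 'yq'.
With a single group, `findall` returns only what that group captured — 3 items.

['kvwr', 'oxh', 'yq']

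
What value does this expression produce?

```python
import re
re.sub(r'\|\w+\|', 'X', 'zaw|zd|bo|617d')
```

'zawXbo|617d'

Matches: at [3:7] → '|zd|'.
`sub` substitutes 'X' at each match site.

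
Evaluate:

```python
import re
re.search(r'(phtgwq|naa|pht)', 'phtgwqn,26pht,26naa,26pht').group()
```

Branches in `(...|...)` are attempted left-to-right; the first branch that allows the whole pattern to succeed is taken.
The match spans [0:6] → 'phtgwq'.

'phtgwq'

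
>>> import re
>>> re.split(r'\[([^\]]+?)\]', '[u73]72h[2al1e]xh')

['', 'u73', '72h', '2al1e', 'xh']

Matches to split on: at [0:5] → '[u73]'; at [8:15] → '[2al1e]'.
`re.split` interleaves the captured-group text with the surrounding fragments.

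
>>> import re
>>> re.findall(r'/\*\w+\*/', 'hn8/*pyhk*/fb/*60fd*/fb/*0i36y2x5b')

Matches: at [3:11] → '/*pyhk*/'; at [13:21] → '/*60fd*/'.
No capturing groups, so `findall` returns the 2 full match strings.

['/*pyhk*/', '/*60fd*/']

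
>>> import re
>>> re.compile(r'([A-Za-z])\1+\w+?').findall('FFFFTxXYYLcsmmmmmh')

['F', 'Y', 'm']

`\1` is not a pattern — it's the concrete string captured by group 1, re-applied verbatim.
Scanning left to right: at [0:5] match 'FFFFT', group 1 = 'F'; at [7:10] match 'YYL', group 1 = 'Y'; at [12:18] match 'mmmmmh', group 1 = 'm'.
With a single group, `findall` returns only what that group captured — 3 items.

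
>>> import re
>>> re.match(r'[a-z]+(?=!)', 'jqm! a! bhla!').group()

`re.match` only tries the pattern at the start of the string.
The match spans [0:3] → 'jqm'.

'jqm'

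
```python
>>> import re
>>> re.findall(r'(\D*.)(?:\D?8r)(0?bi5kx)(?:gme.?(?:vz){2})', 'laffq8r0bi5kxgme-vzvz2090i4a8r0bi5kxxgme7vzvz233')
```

[('laffq', '0bi5kx')]

`findall` packs the 2 group values into a tuple for every match.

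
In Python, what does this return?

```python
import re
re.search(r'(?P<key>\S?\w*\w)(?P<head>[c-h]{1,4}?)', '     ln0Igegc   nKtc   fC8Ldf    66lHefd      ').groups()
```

This matches optionally a non-whitespace character, then zero or more of a word character, then a word character (captured as 'key'); then 1 to 4 of a character in [c-h] (lazy) (captured as 'head').
`re.search` scans for the first position where the pattern succeeds.
The match spans [5:13] → 'ln0Igegc'.
Captured: group 1 = 'ln0Igeg', group 2 = 'c'.

('ln0Igeg', 'c')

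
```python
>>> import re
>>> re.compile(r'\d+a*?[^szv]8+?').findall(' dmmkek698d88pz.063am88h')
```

Since nothing is captured, `findall` lists the 2 matched substrings directly.

['698d8', '063am8']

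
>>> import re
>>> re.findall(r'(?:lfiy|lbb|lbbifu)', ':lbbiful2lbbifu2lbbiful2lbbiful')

['lbb', 'lbb', 'lbb', 'lbb']

The regex engine tests alternatives in the order written; an earlier branch that matches wins even if a later one would match more.
Matches: at [1:4] → 'lbb'; at [9:12] → 'lbb'; at [16:19] → 'lbb'; at [24:27] → 'lbb'.
With no groups in the pattern, `findall` gives back each whole match — 4 here.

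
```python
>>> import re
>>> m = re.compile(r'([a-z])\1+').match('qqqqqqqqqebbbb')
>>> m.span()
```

(0, 9)

After group 1 captures some text, `\1` only succeeds where that same text appears again.
With `match`, the pattern is implicitly anchored at the beginning.
The match spans [0:9] → 'qqqqqqqqq'.
Captured: group 1 = 'q'.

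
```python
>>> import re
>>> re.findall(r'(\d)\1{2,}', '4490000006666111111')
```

`\1` is not a pattern — it's the concrete string captured by group 1, re-applied verbatim.
Because there's exactly one group, `findall` drops the full match and keeps group 1 from each hit.

['0', '6', '1']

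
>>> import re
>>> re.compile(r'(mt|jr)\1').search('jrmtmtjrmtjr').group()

The backreference `\1` re-matches whatever the first group consumed, character for character.
Unlike `match`, `search` isn't anchored — it looks for the pattern anywhere in the string.
The match spans [2:6] → 'mtmt'.
Captured: group 1 = 'mt'.

'mtmt'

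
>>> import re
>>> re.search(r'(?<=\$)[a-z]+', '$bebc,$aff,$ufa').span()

(1, 5)

Because the assertion is zero-width, the text it checks is not consumed and won't appear in the result.
The match spans [1:5] → 'bebc'.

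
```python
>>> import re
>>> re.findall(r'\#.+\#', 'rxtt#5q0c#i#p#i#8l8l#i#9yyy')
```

Matches: at [4:23] → '#5q0c#i#p#i#8l8l#i#'.
With no groups in the pattern, `findall` gives back each whole match — 1 here.

['#5q0c#i#p#i#8l8l#i#']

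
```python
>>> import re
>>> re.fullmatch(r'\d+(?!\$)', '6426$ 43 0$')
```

Because the assertion is negative and zero-width, positions next to the forbidden text are skipped.
`re.fullmatch` requires the pattern to consume the entire string.
Here the string isn't matched end-to-end, so the call returns None.

None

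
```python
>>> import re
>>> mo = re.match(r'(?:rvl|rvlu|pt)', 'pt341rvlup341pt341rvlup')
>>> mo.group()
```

'pt'

`re.match` only tries the pattern at the start of the string.
The match spans [0:2] → 'pt'.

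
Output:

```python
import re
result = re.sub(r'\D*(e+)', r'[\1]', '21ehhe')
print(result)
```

The replacement refers to a captured group, so each match is rewritten using its own captured text.

21[e]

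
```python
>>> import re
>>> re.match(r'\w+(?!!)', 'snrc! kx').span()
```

(0, 3)

Because the assertion is negative and zero-width, positions next to the forbidden text are skipped.
With `match`, the pattern is implicitly anchored at the beginning.
The match spans [0:3] → 'snr'.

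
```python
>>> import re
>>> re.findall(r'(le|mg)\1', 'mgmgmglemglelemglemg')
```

['mg', 'le']

The backreference `\1` re-matches whatever the first group consumed, character for character.
Matches: at [0:4] match 'mgmg', group 1 = 'mg'; at [10:14] match 'lele', group 1 = 'le'.
One capturing group, so `findall` returns just the captured substring from each match — 2 in all.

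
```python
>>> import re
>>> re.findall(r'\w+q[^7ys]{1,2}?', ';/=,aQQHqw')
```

['aQQHqw']

Pattern: one or more of a word character; then a literal 'q', then 1 to 2 of any character except [7ys] (lazy).
Walking the string: at [4:10] → 'aQQHqw'.
Since nothing is captured, `findall` lists the 1 matched substring directly.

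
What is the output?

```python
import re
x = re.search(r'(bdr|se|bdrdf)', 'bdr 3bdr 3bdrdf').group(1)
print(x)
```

bdr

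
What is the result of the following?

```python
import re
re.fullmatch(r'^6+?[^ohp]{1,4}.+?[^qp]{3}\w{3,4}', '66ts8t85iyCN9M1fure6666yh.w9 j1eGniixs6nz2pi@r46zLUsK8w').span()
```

(0, 55)

Pattern: anchored at the start of the string; then one or more of the literal '6' (lazy), then 1 to 4 of any character except [ohp]; then one or more of any character (lazy), then exactly 3 of any character except [qp], then 3 to 4 of a word character.
For `fullmatch`, every character of the input must be accounted for by the pattern.
The match spans [0:55] → '66ts8t85iyCN9M1fure6666yh.w9 j1eGniixs6nz2pi@r46zLUsK8w'.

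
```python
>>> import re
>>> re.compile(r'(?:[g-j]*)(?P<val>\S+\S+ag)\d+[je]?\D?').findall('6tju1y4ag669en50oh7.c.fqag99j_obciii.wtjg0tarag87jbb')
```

['6tju1y4ag669en50oh7.c.fqag99j_obciii.wtjg0tarag']

Pattern: zero or more of a character in [g-j] (non-capturing group); then one or more of a non-whitespace character, then one or more of a non-whitespace character, then the literal 'ag' (captured as 'val'); then one or more of a digit; then optionally one of [je], then optionally a non-digit.
Matches: at [0:51] match '6tju1y4ag669en50oh7.c.fqag99j_obciii.wtjg0tarag87jb', group 1 = '6tju1y4ag669en50oh7.c.fqag99j_obciii.wtjg0tarag'.
With a single group, `findall` returns only what that group captured — 1 item.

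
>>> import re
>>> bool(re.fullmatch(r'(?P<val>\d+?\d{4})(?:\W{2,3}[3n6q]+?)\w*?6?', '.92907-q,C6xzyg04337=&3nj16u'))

This matches one or more of a digit (lazy), then exactly 4 of a digit (captured as 'val'); then 2 to 3 of a non-word character, then one or more of one of [3n6q] (lazy) (non-capturing group); then zero or more of a word character (lazy), then optionally a literal '6'.
For `fullmatch`, every character of the input must be accounted for by the pattern.
Here the pattern can't cover the whole string, so the call returns None, and `bool(None)` is False.

False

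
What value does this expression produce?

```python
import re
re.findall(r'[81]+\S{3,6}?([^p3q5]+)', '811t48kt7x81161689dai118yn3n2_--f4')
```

['kt7x81161689dai118yn']

Pattern: one or more of one of [81], then 3 to 6 of a non-whitespace character (lazy); then one or more of any character except [p3q5] (captured).
Scanning left to right: at [0:26] match '811t48kt7x81161689dai118yn', group 1 = 'kt7x81161689dai118yn'.
`findall` collects group 1 from the one match (1 total).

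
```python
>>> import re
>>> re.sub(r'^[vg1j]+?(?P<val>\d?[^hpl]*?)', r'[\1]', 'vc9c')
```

'[]c9c'

A `+?`/`*?`/`{m,n}?` starts at its minimum and grows only as far as needed for what follows to match.
Each match is replaced using the text its own group 1 captured.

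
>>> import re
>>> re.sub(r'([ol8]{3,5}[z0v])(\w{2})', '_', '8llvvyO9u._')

'_O9u._'

Pattern: 3 to 5 of one of [ol8], then one of [z0v] (captured); then exactly 2 of a word character (captured).
Matches: at [0:6] → '8llvvy'.
Every occurrence is swapped for '_'.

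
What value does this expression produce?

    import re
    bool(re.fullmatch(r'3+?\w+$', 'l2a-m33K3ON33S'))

False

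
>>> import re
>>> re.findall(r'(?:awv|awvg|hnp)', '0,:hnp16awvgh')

['hnp', 'awv']

Alternation isn't longest-match — the leftmost alternative that fits at this position is chosen.
`findall` yields the raw match text (2 of them) because the pattern has no groups.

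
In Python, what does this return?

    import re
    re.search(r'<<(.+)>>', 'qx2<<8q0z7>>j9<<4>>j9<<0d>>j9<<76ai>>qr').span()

The match spans [3:37] → '<<8q0z7>>j9<<4>>j9<<0d>>j9<<76ai>>'.

(3, 37)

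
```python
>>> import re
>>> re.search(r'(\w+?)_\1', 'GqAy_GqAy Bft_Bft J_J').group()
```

'GqAy_GqAy'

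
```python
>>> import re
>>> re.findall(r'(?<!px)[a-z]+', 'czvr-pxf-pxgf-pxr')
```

['czvr', 'pxf', 'pxgf', 'pxr']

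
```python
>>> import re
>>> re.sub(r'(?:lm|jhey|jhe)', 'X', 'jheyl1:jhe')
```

`|` is ordered: at each position the engine commits to the first alternative that works.
`sub` substitutes 'X' at each match site.

'Xl1:X'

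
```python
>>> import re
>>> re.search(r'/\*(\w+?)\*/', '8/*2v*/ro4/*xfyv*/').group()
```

'/*2v*/'

Unlike `match`, `search` isn't anchored — it looks for the pattern anywhere in the string.
The match spans [1:7] → '/*2v*/'.
Captured: group 1 = '2v'.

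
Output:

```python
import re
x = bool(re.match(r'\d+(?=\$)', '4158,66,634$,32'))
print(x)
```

False

Because the assertion is zero-width, the text it checks is not consumed and won't appear in the result.
`re.match` won't scan ahead — the pattern has to work from the very first character.
Here the string doesn't start with a match, so the call returns None, and `bool(None)` is False.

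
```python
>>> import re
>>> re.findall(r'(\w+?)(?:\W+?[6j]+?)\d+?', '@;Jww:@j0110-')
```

The pattern matches one or more of a word character (lazy) (captured); then one or more of a non-word character (lazy), then one or more of one of [6j] (lazy) (non-capturing group); then one or more of a digit (lazy).
With a single group, `findall` returns only what that group captured — 1 item.

['Jww']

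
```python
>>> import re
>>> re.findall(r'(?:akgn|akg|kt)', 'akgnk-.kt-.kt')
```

['akgn', 'kt', 'kt']

Alternation tries branches left to right and keeps the first one that lets the overall match succeed at that position.
No capturing groups, so `findall` returns the 3 full match strings.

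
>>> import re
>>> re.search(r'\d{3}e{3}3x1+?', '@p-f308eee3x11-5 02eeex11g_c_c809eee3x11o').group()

'308eee3x1'

The `?` after the quantifier makes it lazy — it takes as little as possible before letting the rest of the pattern try.
The match spans [4:13] → '308eee3x1'.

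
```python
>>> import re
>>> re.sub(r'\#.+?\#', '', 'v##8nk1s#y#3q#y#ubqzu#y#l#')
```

'vyyy'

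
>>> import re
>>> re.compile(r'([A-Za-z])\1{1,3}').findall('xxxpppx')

['x', 'p']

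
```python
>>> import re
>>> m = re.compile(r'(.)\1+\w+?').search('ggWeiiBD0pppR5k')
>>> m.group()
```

'ggW'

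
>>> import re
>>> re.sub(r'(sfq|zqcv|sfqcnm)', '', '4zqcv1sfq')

Matches: at [1:5] → 'zqcv'; at [6:9] → 'sfq'.
Every occurrence is swapped for ''.

'41'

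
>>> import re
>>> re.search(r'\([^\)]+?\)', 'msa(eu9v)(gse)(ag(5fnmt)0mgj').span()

(3, 9)

`re.search` tries every starting position until one works.
The match spans [3:9] → '(eu9v)'.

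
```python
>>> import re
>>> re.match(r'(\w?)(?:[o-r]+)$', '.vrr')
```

None

Pattern: optionally a word character (captured); then one or more of a character in [o-r] (non-capturing group); then anchored at the end.
With `match`, the pattern is implicitly anchored at the beginning.
Here position 0 doesn't satisfy it, so the call returns None.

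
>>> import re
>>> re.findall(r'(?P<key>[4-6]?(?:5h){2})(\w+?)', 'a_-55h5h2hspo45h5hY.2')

Pattern: optionally a character in [4-6], then the literal '5h' repeated 2 times (captured as 'key'); then one or more of a word character (lazy) (captured).
With 2 capturing groups, `findall` returns a 2-tuple per match.

[('55h5h', '2'), ('45h5h', 'Y')]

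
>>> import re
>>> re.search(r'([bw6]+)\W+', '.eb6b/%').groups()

('b6b',)

The match spans [2:7] → 'b6b/%'.
Captured: group 1 = 'b6b'.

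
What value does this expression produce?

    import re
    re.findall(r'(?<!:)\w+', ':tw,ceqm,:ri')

The negative lookahead/lookbehind blocks any match where the forbidden context is present.
Scanning left to right: at [2:3] → 'w'; at [4:8] → 'ceqm'; at [11:12] → 'i'.
No capturing groups, so `findall` returns the 3 full match strings.

['w', 'ceqm', 'i']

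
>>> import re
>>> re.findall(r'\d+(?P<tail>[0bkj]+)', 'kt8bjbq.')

The pattern matches one or more of a digit; then one or more of one of [0bkj] (captured as 'tail').
Walking the string: at [2:6] match '8bjb', group 1 = 'bjb'.
One capturing group, so `findall` returns just the captured substring from the one match — 1 in all.

['bjb']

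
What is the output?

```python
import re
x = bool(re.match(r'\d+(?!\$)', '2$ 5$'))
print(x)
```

False

`(?!…)`/`(?<!…)` only lets a position through if the neighbouring text does NOT match; no characters are consumed.
`re.match` only tries the pattern at the start of the string.
Here the pattern fails at index 0, so the call returns None, and `bool(None)` is False.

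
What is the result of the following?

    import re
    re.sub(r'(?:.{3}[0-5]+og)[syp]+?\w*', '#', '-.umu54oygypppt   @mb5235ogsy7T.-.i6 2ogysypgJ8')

Pattern: exactly 3 of any character, then one or more of a character in [0-5], then the literal 'og' (non-capturing group); then one or more of one of [syp] (lazy); then zero or more of a word character.
Matches: at [18:31] → '@mb5235ogsy7T'; at [34:47] → 'i6 2ogysypgJ8'.
`sub` substitutes '#' at each match site.

'-.umu54oygypppt   #.-.#'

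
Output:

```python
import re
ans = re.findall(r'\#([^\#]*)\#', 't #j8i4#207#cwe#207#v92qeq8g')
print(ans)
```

['j8i4', 'cwe']

Matches: at [2:8] match '#j8i4#', group 1 = 'j8i4'; at [11:16] match '#cwe#', group 1 = 'cwe'.
With a single group, `findall` returns only what that group captured — 2 items.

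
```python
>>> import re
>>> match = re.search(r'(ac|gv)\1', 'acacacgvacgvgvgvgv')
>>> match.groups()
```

('ac',)

The match spans [0:4] → 'acac'.
Captured: group 1 = 'ac'.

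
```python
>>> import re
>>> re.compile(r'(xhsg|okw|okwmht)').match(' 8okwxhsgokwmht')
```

None

`match` is anchored at position 0; if the pattern doesn't fit there, it returns None.
Here the pattern fails at index 0, so the call returns None.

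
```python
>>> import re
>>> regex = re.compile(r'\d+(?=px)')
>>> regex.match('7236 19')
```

The lookaround is zero-width — it requires the adjacent text to match without consuming it, so the asserted text isn't part of the match.
`match` is anchored at position 0; if the pattern doesn't fit there, it returns None.
Here position 0 doesn't satisfy it, so the call returns None.

None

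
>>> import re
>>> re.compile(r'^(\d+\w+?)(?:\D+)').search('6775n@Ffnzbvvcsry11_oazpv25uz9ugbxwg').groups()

The match spans [0:17] → '6775n@Ffnzbvvcsry'.
Captured: group 1 = '6775n'.

('6775n',)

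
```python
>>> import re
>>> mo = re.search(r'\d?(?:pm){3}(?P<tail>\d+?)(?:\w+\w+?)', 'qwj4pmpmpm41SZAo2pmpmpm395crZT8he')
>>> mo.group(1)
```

The match spans [3:33] → '4pmpmpm41SZAo2pmpmpm395crZT8he'.
Captured: group 1 = '4'.

'4'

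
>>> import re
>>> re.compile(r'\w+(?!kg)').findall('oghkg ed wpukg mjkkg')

A negative assertion filters positions out without eating any characters.
Matches: at [0:5] → 'oghkg'; at [6:8] → 'ed'; at [9:14] → 'wpukg'; at [15:20] → 'mjkkg'.
With no groups in the pattern, `findall` gives back each whole match — 4 here.

['oghkg', 'ed', 'wpukg', 'mjkkg']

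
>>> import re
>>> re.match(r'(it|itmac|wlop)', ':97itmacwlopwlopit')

`re.match` only tries the pattern at the start of the string.
Here the string doesn't start with a match, so the call returns None.

None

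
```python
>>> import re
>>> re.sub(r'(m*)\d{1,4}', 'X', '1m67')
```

'XX'

The pattern matches zero or more of a literal 'm' (captured); then 1 to 4 of a digit.
Matches: at [0:1] → '1'; at [1:4] → 'm67'.
Each match is replaced by 'X'.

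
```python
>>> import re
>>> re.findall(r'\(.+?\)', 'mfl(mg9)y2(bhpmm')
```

['(mg9)']

With no groups in the pattern, `findall` gives back each whole match — 1 here.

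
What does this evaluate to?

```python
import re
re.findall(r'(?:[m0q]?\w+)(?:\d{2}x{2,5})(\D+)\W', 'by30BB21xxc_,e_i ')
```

['c_,e_i']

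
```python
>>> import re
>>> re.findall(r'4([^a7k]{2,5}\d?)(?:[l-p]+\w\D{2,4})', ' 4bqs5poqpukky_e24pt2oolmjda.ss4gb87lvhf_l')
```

The pattern matches a literal '4'; then 2 to 5 of any character except [a7k], then optionally a digit (captured); then one or more of a character in [l-p], then a word character, then 2 to 4 of a non-digit (non-capturing group).
With a single group, `findall` returns only what that group captured — 3 items.

['bqs5p', 'pt2oo', 'gb87']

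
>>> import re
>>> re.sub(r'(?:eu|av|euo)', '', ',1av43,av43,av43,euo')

',143,43,43,o'

Alternation isn't longest-match — the leftmost alternative that fits at this position is chosen.
Matches: at [2:4] → 'av'; at [7:9] → 'av'; at [12:14] → 'av'; at [17:19] → 'eu'.
Every occurrence is swapped for ''.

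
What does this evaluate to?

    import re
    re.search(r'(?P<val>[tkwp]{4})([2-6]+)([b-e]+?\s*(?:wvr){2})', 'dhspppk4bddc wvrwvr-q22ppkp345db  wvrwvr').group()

'pppk4bddc wvrwvr'

Pattern: exactly 4 of one of [tkwp] (captured as 'val'); then one or more of a character in [2-6] (captured); then one or more of a character in [b-e] (lazy), then zero or more of whitespace, then the literal 'wvr' repeated 2 times (captured).
The match spans [3:19] → 'pppk4bddc wvrwvr'.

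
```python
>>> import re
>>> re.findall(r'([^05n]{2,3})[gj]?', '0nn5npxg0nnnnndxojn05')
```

Pattern: 2 to 3 of any character except [05n] (captured); then optionally one of [gj].
One capturing group, so `findall` returns just the captured substring from each match — 2 in all.

['pxg', 'dxo']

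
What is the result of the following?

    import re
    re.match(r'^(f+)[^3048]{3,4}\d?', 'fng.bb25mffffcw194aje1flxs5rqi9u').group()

Pattern: anchored at the start of the string; then one or more of a literal 'f' (captured); then 3 to 4 of any character except [3048], then optionally a digit.
`re.match` only tries the pattern at the start of the string.
The match spans [0:5] → 'fng.b'.
Captured: group 1 = 'f'.

'fng.b'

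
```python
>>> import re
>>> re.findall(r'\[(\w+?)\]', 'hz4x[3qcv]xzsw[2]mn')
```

['3qcv', '2']

`findall` collects group 1 from each match (2 total).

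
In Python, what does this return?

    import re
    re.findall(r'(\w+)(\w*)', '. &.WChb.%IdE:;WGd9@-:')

This matches one or more of a word character (captured); then zero or more of a word character (captured).
Matches: at [4:8] match 'WChb', groups = ('WChb', ''); at [10:13] match 'IdE', groups = ('IdE', ''); at [15:19] match 'WGd9', groups = ('WGd9', '').
`findall` packs the 2 group values into a tuple for every match.

[('WChb', ''), ('IdE', ''), ('WGd9', '')]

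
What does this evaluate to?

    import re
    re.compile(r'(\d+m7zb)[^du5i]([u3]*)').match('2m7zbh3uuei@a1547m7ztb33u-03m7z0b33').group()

'2m7zbh3uu'

The pattern matches one or more of a digit, then the literal 'm7', then the literal 'zb' (captured); then any character except [du5i]; then zero or more of one of [u3] (captured).
With `match`, the pattern is implicitly anchored at the beginning.
The match spans [0:9] → '2m7zbh3uu'.
Captured: group 1 = '2m7zb', group 2 = '3uu'.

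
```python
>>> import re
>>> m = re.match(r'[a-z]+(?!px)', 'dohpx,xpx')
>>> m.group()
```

'dohpx'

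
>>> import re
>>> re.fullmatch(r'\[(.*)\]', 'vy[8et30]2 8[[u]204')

None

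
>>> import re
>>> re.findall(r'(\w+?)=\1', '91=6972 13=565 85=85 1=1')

['85', '1']

`\1` is not a pattern — it's the concrete string captured by group 1, re-applied verbatim.
With a single group, `findall` returns only what that group captured — 2 items.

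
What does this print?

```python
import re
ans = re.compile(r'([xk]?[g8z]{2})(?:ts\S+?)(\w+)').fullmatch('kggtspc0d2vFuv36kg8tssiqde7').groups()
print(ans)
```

('kgg', 'c0d2vFuv36kg8tssiqde7')

Pattern: optionally one of [xk], then exactly 2 of one of [g8z] (captured); then the literal 'ts', then one or more of a non-whitespace character (lazy) (non-capturing group); then one or more of a word character (captured).
`re.fullmatch` requires the pattern to consume the entire string.
The match spans [0:27] → 'kggtspc0d2vFuv36kg8tssiqde7'.
Captured: group 1 = 'kgg', group 2 = 'c0d2vFuv36kg8tssiqde7'.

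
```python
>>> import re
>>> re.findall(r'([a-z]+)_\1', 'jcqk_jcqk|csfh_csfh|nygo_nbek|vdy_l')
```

['jcqk', 'csfh']

After group 1 captures some text, `\1` only succeeds where that same text appears again.
Matches: at [0:9] match 'jcqk_jcqk', group 1 = 'jcqk'; at [10:19] match 'csfh_csfh', group 1 = 'csfh'.
With a single group, `findall` returns only what that group captured — 2 items.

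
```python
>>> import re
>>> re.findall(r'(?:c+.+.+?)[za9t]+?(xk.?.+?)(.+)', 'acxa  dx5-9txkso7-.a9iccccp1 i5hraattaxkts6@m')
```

[('xkts', '6@m')]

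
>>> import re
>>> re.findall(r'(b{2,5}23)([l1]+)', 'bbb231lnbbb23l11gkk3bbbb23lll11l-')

[('bbb23', '1l'), ('bbb23', 'l11'), ('bbbb23', 'lll11l')]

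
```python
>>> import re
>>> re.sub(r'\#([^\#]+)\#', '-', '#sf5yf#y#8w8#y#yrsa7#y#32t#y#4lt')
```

Matches: at [0:7] → '#sf5yf#'; at [8:13] → '#8w8#'; at [14:21] → '#yrsa7#'; at [22:27] → '#32t#'.
Every occurrence is swapped for '-'.

'-y-y-y-y#4lt'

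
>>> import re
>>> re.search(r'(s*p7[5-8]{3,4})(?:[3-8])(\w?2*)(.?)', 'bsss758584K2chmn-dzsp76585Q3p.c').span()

(19, 28)

The match spans [19:28] → 'sp76585Q3'.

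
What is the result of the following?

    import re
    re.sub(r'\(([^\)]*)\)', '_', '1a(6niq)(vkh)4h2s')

Each match is replaced by '_'.

'1a__4h2s'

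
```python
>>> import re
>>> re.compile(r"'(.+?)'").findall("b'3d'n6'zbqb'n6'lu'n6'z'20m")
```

['3d', 'zbqb', 'lu', 'z']

`findall` collects group 1 from each match (4 total).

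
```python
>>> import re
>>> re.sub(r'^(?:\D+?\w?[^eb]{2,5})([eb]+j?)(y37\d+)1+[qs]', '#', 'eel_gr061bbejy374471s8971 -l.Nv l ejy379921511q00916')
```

Pattern: anchored at the start of the string; then one or more of a non-digit (lazy), then optionally a word character, then 2 to 5 of any character except [eb] (non-capturing group); then one or more of one of [eb], then optionally a literal 'j' (captured); then the literal 'y37', then one or more of a digit (captured); then one or more of a literal '1', then one of [qs].
Matches: at [0:21] → 'eel_gr061bbejy374471s'.
Each match is replaced by '#'.

'#8971 -l.Nv l ejy379921511q00916'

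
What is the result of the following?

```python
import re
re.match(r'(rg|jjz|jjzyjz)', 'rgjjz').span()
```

(0, 2)

With `match`, the pattern is implicitly anchored at the beginning.
The match spans [0:2] → 'rg'.
Captured: group 1 = 'rg'.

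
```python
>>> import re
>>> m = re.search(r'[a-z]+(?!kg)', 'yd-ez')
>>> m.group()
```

'yd'

The negative lookahead/lookbehind blocks any match where the forbidden context is present.
The match spans [0:2] → 'yd'.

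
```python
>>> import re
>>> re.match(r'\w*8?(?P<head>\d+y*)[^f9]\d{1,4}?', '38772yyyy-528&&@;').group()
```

Pattern: zero or more of a word character, then optionally a literal '8'; then one or more of a digit, then zero or more of the literal 'y' (captured as 'head'); then any character except [f9], then 1 to 4 of a digit (lazy).
`re.match` only tries the pattern at the start of the string.
The match spans [0:11] → '38772yyyy-5'.
Captured: group 1 = '2yyyy'.

'38772yyyy-5'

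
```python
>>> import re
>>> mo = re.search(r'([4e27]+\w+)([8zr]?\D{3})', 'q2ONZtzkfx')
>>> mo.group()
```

'2ONZtzkfx'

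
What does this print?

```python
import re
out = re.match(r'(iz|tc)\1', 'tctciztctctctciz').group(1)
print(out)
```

tc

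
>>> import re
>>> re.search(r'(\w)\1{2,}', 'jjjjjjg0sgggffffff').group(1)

'j'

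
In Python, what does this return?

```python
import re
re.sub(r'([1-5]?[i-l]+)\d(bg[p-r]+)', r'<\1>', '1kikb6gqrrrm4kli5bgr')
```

Each match is replaced using the text its own group 1 captured.

'1kikb6gqrrrm<4kli>'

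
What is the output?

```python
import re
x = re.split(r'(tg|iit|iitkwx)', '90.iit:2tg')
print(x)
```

['90.', 'iit', ':2', 'tg', '']

Matches to split on: at [3:6] → 'iit'; at [8:10] → 'tg'.
Because the pattern has a capturing group, `split` also inserts each captured text between the pieces.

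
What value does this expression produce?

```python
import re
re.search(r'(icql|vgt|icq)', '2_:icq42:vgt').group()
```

The match spans [3:6] → 'icq'.

'icq'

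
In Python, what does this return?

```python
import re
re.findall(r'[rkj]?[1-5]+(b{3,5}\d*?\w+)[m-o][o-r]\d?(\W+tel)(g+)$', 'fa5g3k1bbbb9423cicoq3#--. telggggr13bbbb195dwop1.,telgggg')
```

[('bbbb195dw', '.,tel', 'gggg')]

Multiple groups make `findall` return tuples — one 3-tuple for the one match.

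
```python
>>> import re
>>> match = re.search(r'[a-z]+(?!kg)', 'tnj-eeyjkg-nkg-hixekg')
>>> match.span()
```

The negative lookaround is zero-width — it rules out positions where the adjacent text would match, without consuming anything.
The match spans [0:3] → 'tnj'.

(0, 3)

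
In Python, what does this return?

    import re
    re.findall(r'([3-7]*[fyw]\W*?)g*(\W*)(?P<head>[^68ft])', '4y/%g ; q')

[('4y', '/%', 'g')]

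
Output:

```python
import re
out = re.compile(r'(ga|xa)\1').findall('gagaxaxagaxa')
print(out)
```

`\1` has to match the exact text group 1 already captured.
With a single group, `findall` returns only what that group captured — 2 items.

['ga', 'xa']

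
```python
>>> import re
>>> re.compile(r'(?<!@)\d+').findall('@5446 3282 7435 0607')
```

Because the assertion is negative and zero-width, positions next to the forbidden text are skipped.
Walking the string: at [2:5] → '446'; at [6:10] → '3282'; at [11:15] → '7435'; at [16:20] → '0607'.
Since nothing is captured, `findall` lists the 4 matched substrings directly.

['446', '3282', '7435', '0607']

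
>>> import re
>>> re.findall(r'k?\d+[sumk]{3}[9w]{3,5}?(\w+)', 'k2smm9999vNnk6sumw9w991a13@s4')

['9vNnk6sumw9w991a13']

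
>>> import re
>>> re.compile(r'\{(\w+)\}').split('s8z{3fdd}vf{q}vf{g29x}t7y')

Matches to split on: at [3:9] → '{3fdd}'; at [11:14] → '{q}'; at [16:22] → '{g29x}'.
Because the pattern has a capturing group, `split` also inserts each captured text between the pieces.

['s8z', '3fdd', 'vf', 'q', 'vf', 'g29x', 't7y']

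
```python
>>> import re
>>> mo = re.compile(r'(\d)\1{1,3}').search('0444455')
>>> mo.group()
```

'4444'

After group 1 captures some text, `\1` only succeeds where that same text appears again.
`re.search` scans for the first position where the pattern succeeds.
The match spans [1:5] → '4444'.
Captured: group 1 = '4'.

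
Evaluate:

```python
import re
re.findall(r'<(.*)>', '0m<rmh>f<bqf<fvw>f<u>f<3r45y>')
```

Walking the string: at [2:29] match '<rmh>f<bqf<fvw>f<u>f<3r45y>', group 1 = 'rmh>f<bqf<fvw>f<u>f<3r45y'.
One capturing group, so `findall` returns just the captured substring from the one match — 1 in all.

['rmh>f<bqf<fvw>f<u>f<3r45y']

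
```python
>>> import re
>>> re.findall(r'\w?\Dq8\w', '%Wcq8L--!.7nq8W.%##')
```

['Wcq8L', '7nq8W']

The pattern matches optionally a word character, then a non-digit; then the literal 'q8', then a word character.
Walking the string: at [1:6] → 'Wcq8L'; at [10:15] → '7nq8W'.
With no groups in the pattern, `findall` gives back each whole match — 2 here.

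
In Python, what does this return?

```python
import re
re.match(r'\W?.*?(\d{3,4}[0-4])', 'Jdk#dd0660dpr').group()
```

This matches optionally a non-word character; then zero or more of any character (lazy); then 3 to 4 of a digit, then a character in [0-4] (captured).
`re.match` won't scan ahead — the pattern has to work from the very first character.
The match spans [0:10] → 'Jdk#dd0660'.
Captured: group 1 = '0660'.

'Jdk#dd0660'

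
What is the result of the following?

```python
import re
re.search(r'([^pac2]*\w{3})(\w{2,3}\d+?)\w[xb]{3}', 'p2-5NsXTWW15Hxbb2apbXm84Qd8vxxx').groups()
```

('-5NsXTW', 'W15')

The match spans [2:16] → '-5NsXTWW15Hxbb'.
Captured: group 1 = '-5NsXTW', group 2 = 'W15'.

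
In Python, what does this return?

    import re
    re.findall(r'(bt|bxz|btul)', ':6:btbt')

['bt', 'bt']

Scanning left to right: at [3:5] match 'bt', group 1 = 'bt'; at [5:7] match 'bt', group 1 = 'bt'.
Because there's exactly one group, `findall` drops the full match and keeps group 1 from each hit.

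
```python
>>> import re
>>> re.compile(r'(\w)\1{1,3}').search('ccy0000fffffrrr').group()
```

`\1` has to match the exact text group 1 already captured.
The match spans [0:2] → 'cc'.

'cc'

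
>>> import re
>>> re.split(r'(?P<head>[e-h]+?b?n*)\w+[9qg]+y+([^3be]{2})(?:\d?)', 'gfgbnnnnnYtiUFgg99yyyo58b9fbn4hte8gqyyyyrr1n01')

['', 'g', 'rr', 'n01']

The pattern matches one or more of a character in [e-h] (lazy), then optionally the literal 'b', then zero or more of a literal 'n' (captured as 'head'); then one or more of a word character; then one or more of one of [9qg], then one or more of the literal 'y'; then exactly 2 of any character except [3be] (captured); then optionally a digit (non-capturing group).
Matches to split on: at [0:43] → 'gfgbnnnnnYtiUFgg99yyyo58b9fbn4hte8gqyyyyrr1'.
Because the pattern has a capturing group, `split` also inserts each captured text between the pieces.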